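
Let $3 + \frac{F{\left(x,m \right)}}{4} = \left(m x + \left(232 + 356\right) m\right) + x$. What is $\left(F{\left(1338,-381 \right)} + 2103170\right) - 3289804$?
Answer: $-4116518$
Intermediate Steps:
$F{\left(x,m \right)} = -12 + 4 x + 2352 m + 4 m x$ ($F{\left(x,m \right)} = -12 + 4 \left(\left(m x + \left(232 + 356\right) m\right) + x\right) = -12 + 4 \left(\left(m x + 588 m\right) + x\right) = -12 + 4 \left(\left(588 m + m x\right) + x\right) = -12 + 4 \left(x + 588 m + m x\right) = -12 + \left(4 x + 2352 m + 4 m x\right) = -12 + 4 x + 2352 m + 4 m x$)
$\left(F{\left(1338,-381 \right)} + 2103170\right) - 3289804 = \left(\left(-12 + 4 \cdot 1338 + 2352 \left(-381\right) + 4 \left(-381\right) 1338\right) + 2103170\right) - 3289804 = \left(\left(-12 + 5352 - 896112 - 2039112\right) + 2103170\right) - 3289804 = \left(-2929884 + 2103170\right) - 3289804 = -826714 - 3289804 = -4116518$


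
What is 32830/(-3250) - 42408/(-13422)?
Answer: -5046971/727025 ≈ -6.9419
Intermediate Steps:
32830/(-3250) - 42408/(-13422) = 32830*(-1/3250) - 42408*(-1/13422) = -3283/325 + 7068/2237 = -5046971/727025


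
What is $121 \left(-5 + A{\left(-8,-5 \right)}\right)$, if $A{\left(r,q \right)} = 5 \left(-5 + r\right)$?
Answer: $-8470$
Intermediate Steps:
$A{\left(r,q \right)} = -25 + 5 r$
$121 \left(-5 + A{\left(-8,-5 \right)}\right) = 121 \left(-5 + \left(-25 + 5 \left(-8\right)\right)\right) = 121 \left(-5 - 65\right) = 121 \left(-70\right) = -8470$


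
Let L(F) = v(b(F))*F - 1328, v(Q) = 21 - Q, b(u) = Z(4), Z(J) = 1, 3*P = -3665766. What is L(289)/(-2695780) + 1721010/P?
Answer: -580613041818/411754111145 ≈ -1.4101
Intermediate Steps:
P = -1221922 (P = (⅓)*(-3665766) = -1221922)
b(u) = 1
L(F) = -1328 + 20*F (L(F) = (21 - 1*1)*F - 1328 = (21 - 1)*F - 1328 = 20*F - 1328 = -1328 + 20*F)
L(289)/(-2695780) + 1721010/P = (-1328 + 20*289)/(-2695780) + 1721010/(-1221922) = (-1328 + 5780)*(-1/2695780) + 1721010*(-1/1221922) = 4452*(-1/2695780) - 860505/610961 = -1113/673945 - 860505/610961 = -580613041818/411754111145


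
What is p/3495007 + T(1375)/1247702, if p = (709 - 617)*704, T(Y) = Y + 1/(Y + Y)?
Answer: 235446197337757/11991999865763500 ≈ 0.019634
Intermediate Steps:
T(Y) = Y + 1/(2*Y)
p = 64768 (p = 92*704 = 64768)
p/3495007 + T(1375)/1247702 = 64768/3495007 + (1375 + (1/2)/1375)/1247702 = 64768*(1/3495007) + (1375 + (1/2)*(1/1375))*(1/1247702) = 64768/3495007 + (1375 + 1/2750)*(1/1247702) = 64768/3495007 + (3781251/2750)*(1/1247702) = 64768/3495007 + 3781251/3431180500 = 235446197337757/11991999865763500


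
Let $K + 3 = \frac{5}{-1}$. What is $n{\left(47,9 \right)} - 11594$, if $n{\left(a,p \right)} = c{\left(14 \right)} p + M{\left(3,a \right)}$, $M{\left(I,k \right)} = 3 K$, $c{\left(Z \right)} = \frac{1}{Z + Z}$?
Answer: $- \frac{325295}{28} \approx -11618.0$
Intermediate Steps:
$K = -8$ ($K = -3 + \frac{5}{-1} = -3 + 5 \left(-1\right) = -3 - 5 = -8$)
$c{\left(Z \right)} = \frac{1}{2 Z}$
$M{\left(I,k \right)} = -24$ ($M{\left(I,k \right)} = 3 \left(-8\right) = -24$)
$n{\left(a,p \right)} = -24 + \frac{p}{28}$ ($n{\left(a,p \right)} = \frac{1}{2 \cdot 14} p - 24 = \frac{1}{2} \cdot \frac{1}{14} p - 24 = \frac{p}{28} - 24 = -24 + \frac{p}{28}$)
$n{\left(47,9 \right)} - 11594 = \left(-24 + \frac{1}{28} \cdot 9\right) - 11594 = \left(-24 + \frac{9}{28}\right) - 11594 = - \frac{663}{28} - 11594 = - \frac{325295}{28}$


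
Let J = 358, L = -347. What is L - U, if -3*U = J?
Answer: -683/3 ≈ -227.67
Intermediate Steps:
U = -358/3 (U = -1/3*358 = -358/3 ≈ -119.33)
L - U = -347 - 1*(-358/3) = -347 + 358/3 = -683/3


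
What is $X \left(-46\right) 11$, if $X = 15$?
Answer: $-7590$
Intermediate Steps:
$X \left(-46\right) 11 = 15 \left(-46\right) 11 = \left(-690\right) 11 = -7590$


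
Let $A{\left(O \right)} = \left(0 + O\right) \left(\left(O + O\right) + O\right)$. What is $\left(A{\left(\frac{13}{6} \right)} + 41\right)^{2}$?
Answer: $\frac{436921}{144} \approx 3034.2$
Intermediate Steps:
$A{\left(O \right)} = 3 O^{2}$ ($A{\left(O \right)} = O \left(2 O + O\right) = O 3 O = 3 O^{2}$)
$\left(A{\left(\frac{13}{6} \right)} + 41\right)^{2} = \left(3 \left(\frac{13}{6}\right)^{2} + 41\right)^{2} = \left(3 \cdot \frac{169}{36} + 41\right)^{2} = \left(\frac{169}{12} + 41\right)^{2} = \left(\frac{661}{12}\right)^{2} = \frac{436921}{144}$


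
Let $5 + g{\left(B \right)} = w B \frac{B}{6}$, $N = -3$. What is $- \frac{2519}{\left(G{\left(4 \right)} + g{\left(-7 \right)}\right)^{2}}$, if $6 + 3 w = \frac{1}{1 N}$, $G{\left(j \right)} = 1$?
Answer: $- \frac{7345404}{1315609} \approx -5.5833$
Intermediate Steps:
$w = - \frac{19}{9}$ ($w = -2 + \frac{1}{3 \cdot 1 \left(-3\right)} = -2 + \frac{1}{3 \left(-3\right)} = -2 + \frac{1}{3} \left(- \frac{1}{3}\right) = -2 - \frac{1}{9} = - \frac{19}{9} \approx -2.1111$)
$g{\left(B \right)} = -5 - \frac{19 B^{2}}{54}$ ($g{\left(B \right)} = -5 + - \frac{19 B}{9} \frac{B}{6} = -5 - \frac{19 B^{2}}{54}$)
$- \frac{2519}{\left(G{\left(4 \right)} + g{\left(-7 \right)}\right)^{2}} = - \frac{2519}{\left(1 - \left(5 + \frac{19 \left(-7\right)^{2}}{54}\right)\right)^{2}} = - \frac{2519}{\left(1 - \frac{1201}{54}\right)^{2}} = - \frac{2519}{\left(- \frac{1147}{54}\right)^{2}} = - \frac{2519}{\frac{1315609}{2916}} = \left(-2519\right) \frac{2916}{1315609} = - \frac{7345404}{1315609}$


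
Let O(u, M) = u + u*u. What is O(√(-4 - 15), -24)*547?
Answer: -10393 + 547*I*√19 ≈ -10393.0 + 2384.3*I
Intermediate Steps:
O(u, M) = u + u²
O(√(-4 - 15), -24)*547 = (√(-4 - 15)*(1 + √(-4 - 15)))*547 = (√(-19)*(1 + √(-19)))*547 = ((I*√19)*(1 + I*√19))*547 = (I*√19*(1 + I*√19))*547 = 547*I*√19*(1 + I*√19)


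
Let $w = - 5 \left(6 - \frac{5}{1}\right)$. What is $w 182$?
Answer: $-910$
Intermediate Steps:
$w = -5$ ($w = - 5 \left(6 - 5\right) = \left(-5\right) 1 = -5$)
$w 182 = \left(-5\right) 182 = -910$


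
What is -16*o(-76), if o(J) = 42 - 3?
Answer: -624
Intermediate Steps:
o(J) = 39
-16*o(-76) = -16*39 = -624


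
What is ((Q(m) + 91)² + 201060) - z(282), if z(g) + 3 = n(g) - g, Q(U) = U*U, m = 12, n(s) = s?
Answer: 256288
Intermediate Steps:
Q(U) = U²
z(g) = -3 (z(g) = -3 + (g - g) = -3 + 0 = -3)
((Q(m) + 91)² + 201060) - z(282) = ((12² + 91)² + 201060) - 1*(-3) = ((144 + 91)² + 201060) + 3 = (235² + 201060) + 3 = (55225 + 201060) + 3 = 256285 + 3 = 256288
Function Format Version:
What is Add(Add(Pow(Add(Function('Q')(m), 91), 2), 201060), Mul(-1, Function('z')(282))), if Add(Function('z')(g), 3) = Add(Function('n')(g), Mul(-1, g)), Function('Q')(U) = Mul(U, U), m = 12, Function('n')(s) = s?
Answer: 256288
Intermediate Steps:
Function('Q')(U) = Pow(U, 2)
Function('z')(g) = -3 (Function('z')(g) = Add(-3, Add(g, Mul(-1, g))) = Add(-3, 0) = -3)
Add(Add(Pow(Add(Function('Q')(m), 91), 2), 201060), Mul(-1, Function('z')(282))) = Add(Add(Pow(Add(Pow(12, 2), 91), 2), 201060), Mul(-1, -3)) = Add(Add(Pow(Add(144, 91), 2), 201060), 3) = Add(Add(Pow(235, 2), 201060), 3) = Add(Add(55225, 201060), 3) = Add(256285, 3) = 256288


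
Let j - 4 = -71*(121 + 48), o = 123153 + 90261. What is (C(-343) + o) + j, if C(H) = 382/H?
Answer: 69086335/343 ≈ 2.0142e+5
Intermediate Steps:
o = 213414
j = -11995 (j = 4 - 71*(121 + 48) = 4 - 71*169 = 4 - 11999 = -11995)
(C(-343) + o) + j = (382/(-343) + 213414) - 11995 = (382*(-1/343) + 213414) - 11995 = (-382/343 + 213414) - 11995 = 73200620/343 - 11995 = 69086335/343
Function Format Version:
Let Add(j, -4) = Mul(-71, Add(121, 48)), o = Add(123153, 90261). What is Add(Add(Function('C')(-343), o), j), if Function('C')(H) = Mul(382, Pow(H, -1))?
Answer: Rational(69086335, 343) ≈ 2.0142e+5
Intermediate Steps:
o = 213414
j = -11995 (j = Add(4, Mul(-71, Add(121, 48))) = Add(4, Mul(-71, 169)) = Add(4, -11999) = -11995)
Add(Add(Function('C')(-343), o), j) = Add(Add(Mul(382, Pow(-343, -1)), 213414), -11995) = Add(Add(Mul(382, Rational(-1, 343)), 213414), -11995) = Add(Add(Rational(-382, 343), 213414), -11995) = Add(Rational(73200620, 343), -11995) = Rational(69086335, 343)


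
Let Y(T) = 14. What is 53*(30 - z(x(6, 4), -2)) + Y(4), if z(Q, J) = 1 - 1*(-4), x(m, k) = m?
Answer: 1339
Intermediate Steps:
z(Q, J) = 5 (z(Q, J) = 1 + 4 = 5)
53*(30 - z(x(6, 4), -2)) + Y(4) = 53*(30 - 1*5) + 14 = 53*(30 - 5) + 14 = 53*25 + 14 = 1325 + 14 = 1339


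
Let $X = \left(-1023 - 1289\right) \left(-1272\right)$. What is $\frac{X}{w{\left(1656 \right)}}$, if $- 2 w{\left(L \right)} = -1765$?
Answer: $\frac{5881728}{1765} \approx 3332.4$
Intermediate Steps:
$X = 2940864$ ($X = \left(-2312\right) \left(-1272\right) = 2940864$)
$w{\left(L \right)} = \frac{1765}{2}$ ($w{\left(L \right)} = \left(- \frac{1}{2}\right) \left(-1765\right) = \frac{1765}{2}$)
$\frac{X}{w{\left(1656 \right)}} = \frac{2940864}{\frac{1765}{2}} = 2940864 \cdot \frac{2}{1765} = \frac{5881728}{1765}$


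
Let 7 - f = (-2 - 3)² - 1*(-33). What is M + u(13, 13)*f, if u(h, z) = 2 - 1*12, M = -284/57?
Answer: 28786/57 ≈ 505.02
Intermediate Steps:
M = -284/57 (M = -284*1/57 = -284/57 ≈ -4.9825)
u(h, z) = -10 (u(h, z) = 2 - 12 = -10)
f = -51 (f = 7 - ((-2 - 3)² - 1*(-33)) = 7 - ((-5)² + 33) = 7 - (25 + 33) = 7 - 1*58 = 7 - 58 = -51)
M + u(13, 13)*f = -284/57 - 10*(-51) = -284/57 + 510 = 28786/57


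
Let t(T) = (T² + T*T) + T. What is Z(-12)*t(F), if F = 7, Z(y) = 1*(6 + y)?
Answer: -630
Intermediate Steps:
Z(y) = 6 + y
t(T) = T + 2*T² (t(T) = (T² + T²) + T = 2*T² + T = T + 2*T²)
Z(-12)*t(F) = (6 - 12)*(7*(1 + 2*7)) = -42*(1 + 14) = -42*15 = -6*105 = -630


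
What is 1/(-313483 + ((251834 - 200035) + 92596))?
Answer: -1/169088 ≈ -5.9141e-6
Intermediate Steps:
1/(-313483 + ((251834 - 200035) + 92596)) = 1/(-313483 + (51799 + 92596)) = 1/(-313483 + 144395) = 1/(-169088) = -1/169088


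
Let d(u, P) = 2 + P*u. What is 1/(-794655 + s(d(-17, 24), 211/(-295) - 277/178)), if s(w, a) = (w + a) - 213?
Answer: -52510/41759957013 ≈ -1.2574e-6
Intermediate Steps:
s(w, a) = -213 + a + w (s(w, a) = (a + w) - 213 = -213 + a + w)
1/(-794655 + s(d(-17, 24), 211/(-295) - 277/178)) = 1/(-794655 + (-213 + (211/(-295) - 277/178) + (2 + 24*(-17)))) = 1/(-794655 + (-213 + (211*(-1/295) - 277*1/178) + (2 - 408))) = 1/(-794655 + (-213 + (-211/295 - 277/178) - 406)) = 1/(-794655 + (-213 - 119273/52510 - 406)) = 1/(-794655 - 32622963/52510) = 1/(-41759957013/52510) = -52510/41759957013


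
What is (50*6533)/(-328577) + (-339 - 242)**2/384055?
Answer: -44184757/383561215 ≈ -0.11520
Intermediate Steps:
(50*6533)/(-328577) + (-339 - 242)**2/384055 = 326650*(-1/328577) + (-581)**2*(1/384055) = -6950/6991 + 337561*(1/384055) = -6950/6991 + 48223/54865 = -44184757/383561215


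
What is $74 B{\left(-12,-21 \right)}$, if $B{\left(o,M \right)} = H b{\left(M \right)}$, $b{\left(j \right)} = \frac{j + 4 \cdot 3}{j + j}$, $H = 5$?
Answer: $\frac{555}{7} \approx 79.286$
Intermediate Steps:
$b{\left(j \right)} = \frac{12 + j}{2 j}$ ($b{\left(j \right)} = \frac{j + 12}{2 j} = \left(12 + j\right) \frac{1}{2 j} = \frac{12 + j}{2 j}$)
$B{\left(o,M \right)} = \frac{5 \left(12 + M\right)}{2 M}$ ($B{\left(o,M \right)} = 5 \frac{12 + M}{2 M} = \frac{5 \left(12 + M\right)}{2 M}$)
$74 B{\left(-12,-21 \right)} = 74 \left(\frac{5}{2} + \frac{30}{-21}\right) = 74 \left(\frac{5}{2} + 30 \left(- \frac{1}{21}\right)\right) = 74 \left(\frac{5}{2} - \frac{10}{7}\right) = 74 \cdot \frac{15}{14} = \frac{555}{7}$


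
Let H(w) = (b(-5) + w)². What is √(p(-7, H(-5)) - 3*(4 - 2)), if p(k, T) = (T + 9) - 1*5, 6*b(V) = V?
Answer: √1153/6 ≈ 5.6593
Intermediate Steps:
b(V) = V/6
H(w) = (-⅚ + w)² (H(w) = ((⅙)*(-5) + w)² = (-⅚ + w)²)
p(k, T) = 4 + T (p(k, T) = (9 + T) - 5 = 4 + T)
√(p(-7, H(-5)) - 3*(4 - 2)) = √((4 + (-5 + 6*(-5))²/36) - 3*(4 - 2)) = √((4 + (-5 - 30)²/36) - 3*2) = √((4 + (1/36)*(-35)²) - 6) = √((4 + (1/36)*1225) - 6) = √((4 + 1225/36) - 6) = √(1369/36 - 6) = √(1153/36) = √1153/6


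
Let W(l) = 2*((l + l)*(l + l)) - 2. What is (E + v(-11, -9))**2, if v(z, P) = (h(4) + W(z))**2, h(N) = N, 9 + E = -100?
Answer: 885087705681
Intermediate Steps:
E = -109 (E = -9 - 100 = -109)
W(l) = -2 + 8*l**2 (W(l) = 2*((2*l)*(2*l)) - 2 = 2*(4*l**2) - 2 = 8*l**2 - 2 = -2 + 8*l**2)
v(z, P) = (2 + 8*z**2)**2 (v(z, P) = (4 + (-2 + 8*z**2))**2 = (2 + 8*z**2)**2)
(E + v(-11, -9))**2 = (-109 + 4*(1 + 4*(-11)**2)**2)**2 = (-109 + 4*(1 + 4*121)**2)**2 = (-109 + 4*(1 + 484)**2)**2 = (-109 + 4*485**2)**2 = (-109 + 4*235225)**2 = (-109 + 940900)**2 = 940791**2 = 885087705681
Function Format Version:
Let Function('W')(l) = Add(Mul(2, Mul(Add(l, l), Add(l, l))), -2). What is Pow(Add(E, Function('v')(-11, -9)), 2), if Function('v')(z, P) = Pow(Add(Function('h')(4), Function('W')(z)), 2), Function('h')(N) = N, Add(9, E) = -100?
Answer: 885087705681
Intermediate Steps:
E = -109 (E = Add(-9, -100) = -109)
Function('W')(l) = Add(-2, Mul(8, Pow(l, 2))) (Function('W')(l) = Add(Mul(2, Mul(Mul(2, l), Mul(2, l))), -2) = Add(Mul(2, Mul(4, Pow(l, 2))), -2) = Add(Mul(8, Pow(l, 2)), -2) = Add(-2, Mul(8, Pow(l, 2))))
Function('v')(z, P) = Pow(Add(2, Mul(8, Pow(z, 2))), 2) (Function('v')(z, P) = Pow(Add(4, Add(-2, Mul(8, Pow(z, 2)))), 2) = Pow(Add(2, Mul(8, Pow(z, 2))), 2))
Pow(Add(E, Function('v')(-11, -9)), 2) = Pow(Add(-109, Mul(4, Pow(Add(1, Mul(4, Pow(-11, 2))), 2))), 2) = Pow(Add(-109, Mul(4, Pow(Add(1, Mul(4, 121)), 2))), 2) = Pow(Add(-109, Mul(4, Pow(Add(1, 484), 2))), 2) = Pow(Add(-109, Mul(4, Pow(485, 2))), 2) = Pow(Add(-109, Mul(4, 235225)), 2) = Pow(Add(-109, 940900), 2) = Pow(940791, 2) = 885087705681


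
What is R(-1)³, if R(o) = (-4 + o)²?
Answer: 15625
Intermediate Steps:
R(-1)³ = ((-4 - 1)²)³ = ((-5)²)³ = 25³ = 15625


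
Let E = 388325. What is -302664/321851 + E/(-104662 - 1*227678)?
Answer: -45114028667/21392792268 ≈ -2.1088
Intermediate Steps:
-302664/321851 + E/(-104662 - 1*227678) = -302664/321851 + 388325/(-104662 - 1*227678) = -302664*1/321851 + 388325/(-104662 - 227678) = -302664/321851 + 388325/(-332340) = -302664/321851 + 388325*(-1/332340) = -302664/321851 - 77665/66468 = -45114028667/21392792268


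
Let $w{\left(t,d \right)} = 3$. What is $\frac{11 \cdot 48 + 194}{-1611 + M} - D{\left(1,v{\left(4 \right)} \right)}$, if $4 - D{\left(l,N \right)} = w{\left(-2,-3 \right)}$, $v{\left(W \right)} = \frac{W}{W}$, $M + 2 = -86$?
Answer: $- \frac{2421}{1699} \approx -1.425$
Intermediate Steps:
$M = -88$ ($M = -2 - 86 = -88$)
$v{\left(W \right)} = 1$
$D{\left(l,N \right)} = 1$ ($D{\left(l,N \right)} = 4 - 3 = 1$)
$\frac{11 \cdot 48 + 194}{-1611 + M} - D{\left(1,v{\left(4 \right)} \right)} = \frac{11 \cdot 48 + 194}{-1611 - 88} - 1 = \frac{528 + 194}{-1699} - 1 = 722 \left(- \frac{1}{1699}\right) - 1 = - \frac{722}{1699} - 1 = - \frac{2421}{1699}$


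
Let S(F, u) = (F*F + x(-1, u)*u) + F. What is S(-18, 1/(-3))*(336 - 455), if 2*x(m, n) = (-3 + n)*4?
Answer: -330106/9 ≈ -36678.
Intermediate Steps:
x(m, n) = -6 + 2*n (x(m, n) = ((-3 + n)*4)/2 = (-12 + 4*n)/2 = -6 + 2*n)
S(F, u) = F + F**2 + u*(-6 + 2*u) (S(F, u) = (F*F + (-6 + 2*u)*u) + F = (F**2 + u*(-6 + 2*u)) + F = F + F**2 + u*(-6 + 2*u))
S(-18, 1/(-3))*(336 - 455) = (-18 + (-18)**2 + 2*(-3 + 1/(-3))/(-3))*(336 - 455) = (-18 + 324 + 2*(-1/3)*(-3 - 1/3))*(-119) = (-18 + 324 + 2*(-1/3)*(-10/3))*(-119) = (-18 + 324 + 20/9)*(-119) = (2774/9)*(-119) = -330106/9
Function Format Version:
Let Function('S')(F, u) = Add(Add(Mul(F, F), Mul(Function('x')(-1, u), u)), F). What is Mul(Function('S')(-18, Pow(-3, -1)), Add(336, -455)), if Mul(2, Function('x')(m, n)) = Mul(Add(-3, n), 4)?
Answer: Rational(-330106, 9) ≈ -36678.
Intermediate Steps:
Function('x')(m, n) = Add(-6, Mul(2, n)) (Function('x')(m, n) = Mul(Rational(1, 2), Mul(Add(-3, n), 4)) = Mul(Rational(1, 2), Add(-12, Mul(4, n))) = Add(-6, Mul(2, n)))
Function('S')(F, u) = Add(F, Pow(F, 2), Mul(u, Add(-6, Mul(2, u)))) (Function('S')(F, u) = Add(Add(Mul(F, F), Mul(Add(-6, Mul(2, u)), u)), F) = Add(Add(Pow(F, 2), Mul(u, Add(-6, Mul(2, u)))), F) = Add(F, Pow(F, 2), Mul(u, Add(-6, Mul(2, u)))))
Mul(Function('S')(-18, Pow(-3, -1)), Add(336, -455)) = Mul(Add(-18, Pow(-18, 2), Mul(2, Pow(-3, -1), Add(-3, Pow(-3, -1)))), Add(336, -455)) = Mul(Add(-18, 324, Mul(2, Rational(-1, 3), Add(-3, Rational(-1, 3)))), -119) = Mul(Add(-18, 324, Mul(2, Rational(-1, 3), Rational(-10, 3))), -119) = Mul(Add(-18, 324, Rational(20, 9)), -119) = Mul(Rational(2774, 9), -119) = Rational(-330106, 9)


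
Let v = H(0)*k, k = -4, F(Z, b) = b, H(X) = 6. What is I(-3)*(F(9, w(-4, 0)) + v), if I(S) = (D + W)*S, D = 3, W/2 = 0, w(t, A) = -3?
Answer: 243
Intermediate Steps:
W = 0 (W = 2*0 = 0)
I(S) = 3*S (I(S) = (3 + 0)*S = 3*S)
v = -24 (v = 6*(-4) = -24)
I(-3)*(F(9, w(-4, 0)) + v) = (3*(-3))*(-3 - 24) = -9*(-27) = 243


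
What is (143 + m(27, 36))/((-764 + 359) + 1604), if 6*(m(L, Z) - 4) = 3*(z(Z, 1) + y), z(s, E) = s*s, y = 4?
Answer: 797/1199 ≈ 0.66472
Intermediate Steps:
z(s, E) = s²
m(L, Z) = 6 + Z²/2 (m(L, Z) = 4 + (3*(Z² + 4))/6 = 4 + (3*(4 + Z²))/6 = 4 + (12 + 3*Z²)/6 = 4 + (2 + Z²/2) = 6 + Z²/2)
(143 + m(27, 36))/((-764 + 359) + 1604) = (143 + (6 + (½)*36²))/((-764 + 359) + 1604) = (143 + (6 + (½)*1296))/(-405 + 1604) = (143 + (6 + 648))/1199 = (143 + 654)*(1/1199) = 797*(1/1199) = 797/1199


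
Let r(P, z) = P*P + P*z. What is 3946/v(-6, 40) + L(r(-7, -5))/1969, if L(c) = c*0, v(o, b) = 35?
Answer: 3946/35 ≈ 112.74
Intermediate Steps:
r(P, z) = P**2 + P*z
L(c) = 0
3946/v(-6, 40) + L(r(-7, -5))/1969 = 3946/35 + 0/1969 = 3946*(1/35) + 0*(1/1969) = 3946/35 + 0 = 3946/35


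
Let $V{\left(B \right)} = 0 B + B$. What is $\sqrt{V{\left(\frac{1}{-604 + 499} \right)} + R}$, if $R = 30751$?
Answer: $\frac{\sqrt{339029670}}{105} \approx 175.36$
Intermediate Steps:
$V{\left(B \right)} = B$ ($V{\left(B \right)} = 0 + B = B$)
$\sqrt{V{\left(\frac{1}{-604 + 499} \right)} + R} = \sqrt{\frac{1}{-604 + 499} + 30751} = \sqrt{\frac{1}{-105} + 30751} = \sqrt{- \frac{1}{105} + 30751} = \sqrt{\frac{3228854}{105}} = \frac{\sqrt{339029670}}{105}$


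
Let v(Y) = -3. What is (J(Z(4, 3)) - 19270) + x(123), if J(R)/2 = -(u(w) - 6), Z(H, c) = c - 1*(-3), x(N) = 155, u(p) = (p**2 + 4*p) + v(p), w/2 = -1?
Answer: -19089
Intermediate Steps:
w = -2 (w = 2*(-1) = -2)
u(p) = -3 + p**2 + 4*p (u(p) = (p**2 + 4*p) - 3 = -3 + p**2 + 4*p)
Z(H, c) = 3 + c (Z(H, c) = c + 3 = 3 + c)
J(R) = 26 (J(R) = 2*(-((-3 + (-2)**2 + 4*(-2)) - 6)) = 2*(-((-3 + 4 - 8) - 6)) = 2*(-(-7 - 6)) = 2*(-1*(-13)) = 2*13 = 26)
(J(Z(4, 3)) - 19270) + x(123) = (26 - 19270) + 155 = -19244 + 155 = -19089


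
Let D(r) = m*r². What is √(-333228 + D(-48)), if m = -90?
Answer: 2*I*√135147 ≈ 735.25*I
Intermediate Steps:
D(r) = -90*r²
√(-333228 + D(-48)) = √(-333228 - 90*(-48)²) = √(-333228 - 90*2304) = √(-333228 - 207360) = √(-540588) = 2*I*√135147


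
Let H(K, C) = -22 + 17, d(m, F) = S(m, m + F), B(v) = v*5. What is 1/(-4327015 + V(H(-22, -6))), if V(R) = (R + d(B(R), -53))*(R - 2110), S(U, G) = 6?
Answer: -1/4329130 ≈ -2.3099e-7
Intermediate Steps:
B(v) = 5*v
d(m, F) = 6
H(K, C) = -5
V(R) = (-2110 + R)*(6 + R) (V(R) = (R + 6)*(R - 2110) = (6 + R)*(-2110 + R) = (-2110 + R)*(6 + R))
1/(-4327015 + V(H(-22, -6))) = 1/(-4327015 + (-12660 + (-5)² - 2104*(-5))) = 1/(-4327015 + (-12660 + 25 + 10520)) = 1/(-4327015 - 2115) = 1/(-4329130) = -1/4329130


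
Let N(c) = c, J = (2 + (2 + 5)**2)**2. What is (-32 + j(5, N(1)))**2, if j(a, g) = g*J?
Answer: 6599761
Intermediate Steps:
J = 2601 (J = (2 + 7**2)**2 = (2 + 49)**2 = 51**2 = 2601)
j(a, g) = 2601*g (j(a, g) = g*2601 = 2601*g)
(-32 + j(5, N(1)))**2 = (-32 + 2601*1)**2 = (-32 + 2601)**2 = 2569**2 = 6599761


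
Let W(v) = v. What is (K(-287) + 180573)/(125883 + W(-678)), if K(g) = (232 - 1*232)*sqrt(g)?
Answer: 60191/41735 ≈ 1.4422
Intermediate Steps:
K(g) = 0 (K(g) = (232 - 232)*sqrt(g) = 0*sqrt(g) = 0)
(K(-287) + 180573)/(125883 + W(-678)) = (0 + 180573)/(125883 - 678) = 180573/125205 = 180573*(1/125205) = 60191/41735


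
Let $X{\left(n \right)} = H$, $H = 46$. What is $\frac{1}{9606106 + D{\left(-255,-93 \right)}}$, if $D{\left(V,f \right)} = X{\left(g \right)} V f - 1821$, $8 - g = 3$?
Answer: $\frac{1}{10695175} \approx 9.35 \cdot 10^{-8}$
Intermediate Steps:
$g = 5$ ($g = 8 - 3 = 5$)
$X{\left(n \right)} = 46$
$D{\left(V,f \right)} = -1821 + 46 V f$ ($D{\left(V,f \right)} = 46 V f - 1821 = -1821 + 46 V f$)
$\frac{1}{9606106 + D{\left(-255,-93 \right)}} = \frac{1}{9606106 - \left(1821 + 11730 \left(-93\right)\right)} = \frac{1}{9606106 + \left(-1821 + 1090890\right)} = \frac{1}{9606106 + 1089069} = \frac{1}{10695175}$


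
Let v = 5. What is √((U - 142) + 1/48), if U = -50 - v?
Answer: I*√28365/12 ≈ 14.035*I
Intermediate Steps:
U = -55 (U = -50 - 1*5 = -50 - 5 = -55)
√((U - 142) + 1/48) = √((-55 - 142) + 1/48) = √(-197 + 1/48) = √(-9455/48) = I*√28365/12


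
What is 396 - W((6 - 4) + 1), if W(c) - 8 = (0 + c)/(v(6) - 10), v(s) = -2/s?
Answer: 12037/31 ≈ 388.29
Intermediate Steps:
W(c) = 8 - 3*c/31 (W(c) = 8 + (0 + c)/(-2/6 - 10) = 8 + c/(-2*⅙ - 10) = 8 + c/(-⅓ - 10) = 8 + c/(-31/3) = 8 + c*(-3/31) = 8 - 3*c/31)
396 - W((6 - 4) + 1) = 396 - (8 - 3*((6 - 4) + 1)/31) = 396 - (8 - 3*(2 + 1)/31) = 396 - (8 - 3/31*3) = 396 - (8 - 9/31) = 396 - 1*239/31 = 396 - 239/31 = 12037/31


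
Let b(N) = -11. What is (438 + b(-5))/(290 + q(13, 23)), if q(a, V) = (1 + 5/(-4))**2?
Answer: 976/663 ≈ 1.4721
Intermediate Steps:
q(a, V) = 1/16 (q(a, V) = (1 + 5*(-1/4))**2 = (1 - 5/4)**2 = (-1/4)**2 = 1/16)
(438 + b(-5))/(290 + q(13, 23)) = (438 - 11)/(290 + 1/16) = 427/(4641/16) = 427*(16/4641) = 976/663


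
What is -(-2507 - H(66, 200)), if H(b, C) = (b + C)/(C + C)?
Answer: 501533/200 ≈ 2507.7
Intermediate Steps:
H(b, C) = (C + b)/(2*C) (H(b, C) = (C + b)/((2*C)) = (C + b)*(1/(2*C)) = (C + b)/(2*C))
-(-2507 - H(66, 200)) = -(-2507 - (200 + 66)/(2*200)) = -(-2507 - 266/(2*200)) = -(-2507 - 1*133/200) = -(-2507 - 133/200) = -1*(-501533/200) = 501533/200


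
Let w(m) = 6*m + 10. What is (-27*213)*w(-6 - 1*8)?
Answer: 425574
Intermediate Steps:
w(m) = 10 + 6*m
(-27*213)*w(-6 - 1*8) = (-27*213)*(10 + 6*(-6 - 1*8)) = -5751*(10 + 6*(-6 - 8)) = -5751*(10 + 6*(-14)) = -5751*(10 - 84) = -5751*(-74) = 425574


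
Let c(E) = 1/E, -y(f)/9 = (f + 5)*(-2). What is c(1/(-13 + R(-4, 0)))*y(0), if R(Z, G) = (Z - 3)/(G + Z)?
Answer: -2025/2 ≈ -1012.5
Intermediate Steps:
R(Z, G) = (-3 + Z)/(G + Z)
y(f) = 90 + 18*f (y(f) = -9*(f + 5)*(-2) = -9*(5 + f)*(-2) = -9*(-10 - 2*f) = 90 + 18*f)
c(E) = 1/E
c(1/(-13 + R(-4, 0)))*y(0) = (90 + 18*0)/(1/(-13 + (-3 - 4)/(0 - 4))) = (90 + 0)/(1/(-13 - 7/(-4))) = 90/1/(-13 - 1/4*(-7)) = 90/1/(-13 + 7/4) = 90/1/(-45/4) = 90/(-4/45) = -45/4*90 = -2025/2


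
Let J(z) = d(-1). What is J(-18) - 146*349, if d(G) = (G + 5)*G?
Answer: -50958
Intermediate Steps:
d(G) = G*(5 + G) (d(G) = (5 + G)*G = G*(5 + G))
J(z) = -4 (J(z) = -(5 - 1) = -1*4 = -4)
J(-18) - 146*349 = -4 - 146*349 = -4 - 50954 = -50958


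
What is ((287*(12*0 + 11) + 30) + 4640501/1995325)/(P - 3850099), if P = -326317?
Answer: -1590935319/2083326813800 ≈ -0.00076365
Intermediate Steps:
((287*(12*0 + 11) + 30) + 4640501/1995325)/(P - 3850099) = ((287*(12*0 + 11) + 30) + 4640501/1995325)/(-326317 - 3850099) = ((287*(0 + 11) + 30) + 4640501*(1/1995325))/(-4176416) = ((287*11 + 30) + 4640501/1995325)*(-1/4176416) = ((3157 + 30) + 4640501/1995325)*(-1/4176416) = (3187 + 4640501/1995325)*(-1/4176416) = (6363741276/1995325)*(-1/4176416) = -1590935319/2083326813800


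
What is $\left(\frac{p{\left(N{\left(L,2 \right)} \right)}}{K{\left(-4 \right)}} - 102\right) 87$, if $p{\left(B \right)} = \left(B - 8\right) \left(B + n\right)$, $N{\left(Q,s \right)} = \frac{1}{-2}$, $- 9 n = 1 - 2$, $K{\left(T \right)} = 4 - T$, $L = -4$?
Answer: $- \frac{848453}{96} \approx -8838.0$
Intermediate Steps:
$n = \frac{1}{9}$ ($n = - \frac{1 - 2}{9} = \left(- \frac{1}{9}\right) \left(-1\right) = \frac{1}{9} \approx 0.11111$)
$N{\left(Q,s \right)} = - \frac{1}{2}$
$p{\left(B \right)} = \left(-8 + B\right) \left(\frac{1}{9} + B\right)$ ($p{\left(B \right)} = \left(B - 8\right) \left(B + \frac{1}{9}\right) = \left(-8 + B\right) \left(\frac{1}{9} + B\right)$)
$\left(\frac{p{\left(N{\left(L,2 \right)} \right)}}{K{\left(-4 \right)}} - 102\right) 87 = \left(\frac{- \frac{8}{9} + \left(- \frac{1}{2}\right)^{2} - - \frac{71}{18}}{4 - -4} - 102\right) 87 = \left(\frac{- \frac{8}{9} + \frac{1}{4} + \frac{71}{18}}{4 + 4} - 102\right) 87 = \left(\frac{119}{36 \cdot 8} - 102\right) 87 = \left(\frac{119}{36} \cdot \frac{1}{8} - 102\right) 87 = \left(\frac{119}{288} - 102\right) 87 = \left(- \frac{29257}{288}\right) 87 = - \frac{848453}{96}$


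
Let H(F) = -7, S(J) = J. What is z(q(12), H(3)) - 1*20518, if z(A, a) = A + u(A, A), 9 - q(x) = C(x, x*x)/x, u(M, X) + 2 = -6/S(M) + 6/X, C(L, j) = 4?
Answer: -61534/3 ≈ -20511.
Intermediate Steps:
u(M, X) = -2 - 6/M + 6/X (u(M, X) = -2 + (-6/M + 6/X) = -2 - 6/M + 6/X)
q(x) = 9 - 4/x
z(A, a) = -2 + A (z(A, a) = A + (-2 - 6/A + 6/A) = A - 2 = -2 + A)
z(q(12), H(3)) - 1*20518 = (-2 + (9 - 4/12)) - 1*20518 = (-2 + (9 - 4*1/12)) - 20518 = (-2 + (9 - ⅓)) - 20518 = (-2 + 26/3) - 20518 = 20/3 - 20518 = -61534/3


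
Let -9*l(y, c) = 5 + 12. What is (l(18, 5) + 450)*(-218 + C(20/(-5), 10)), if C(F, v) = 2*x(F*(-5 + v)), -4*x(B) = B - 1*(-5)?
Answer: -1697893/18 ≈ -94327.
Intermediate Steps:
x(B) = -5/4 - B/4 (x(B) = -(B - 1*(-5))/4 = -(B + 5)/4 = -(5 + B)/4 = -5/4 - B/4)
l(y, c) = -17/9 (l(y, c) = -(5 + 12)/9 = -1/9*17 = -17/9)
C(F, v) = -5/2 - F*(-5 + v)/2 (C(F, v) = 2*(-5/4 - F*(-5 + v)/4) = -5/2 - F*(-5 + v)/2)
(l(18, 5) + 450)*(-218 + C(20/(-5), 10)) = (-17/9 + 450)*(-218 + (-5/2 - 20/(-5)*(-5 + 10)/2)) = 4033*(-218 + (-5/2 - 1/2*20*(-1/5)*5))/9 = 4033*(-218 + (-5/2 - 1/2*(-4)*5))/9 = 4033*(-218 + (-5/2 + 10))/9 = 4033*(-218 + 15/2)/9 = (4033/9)*(-421/2) = -1697893/18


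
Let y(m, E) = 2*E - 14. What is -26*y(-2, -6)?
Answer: 676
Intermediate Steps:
y(m, E) = -14 + 2*E
-26*y(-2, -6) = -26*(-14 + 2*(-6)) = -26*(-14 - 12) = -26*(-26) = 676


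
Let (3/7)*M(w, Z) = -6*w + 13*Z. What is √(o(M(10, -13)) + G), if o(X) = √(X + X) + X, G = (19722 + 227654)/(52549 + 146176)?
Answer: √(-7578911578809 + 4738995075*I*√9618)/119235 ≈ 0.7076 + 23.1*I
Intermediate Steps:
M(w, Z) = -14*w + 91*Z/3 (M(w, Z) = 7*(-6*w + 13*Z)/3 = -14*w + 91*Z/3)
G = 247376/198725 ≈ 1.2448
o(X) = X + √2*√X (o(X) = √(2*X) + X = √2*√X + X = X + √2*√X)
√(o(M(10, -13)) + G) = √(((-14*10 + (91/3)*(-13)) + √2*√(-14*10 + (91/3)*(-13))) + 247376/198725) = √(((-140 - 1183/3) + √2*√(-140 - 1183/3)) + 247376/198725) = √((-1603/3 + √2*√(-1603/3)) + 247376/198725) = √((-1603/3 + √2*(I*√4809/3)) + 247376/198725) = √((-1603/3 + I*√9618/3) + 247376/198725) = √(-317814047/596175 + I*√9618/3)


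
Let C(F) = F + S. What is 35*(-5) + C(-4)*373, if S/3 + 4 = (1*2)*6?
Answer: 7285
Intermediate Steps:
S = 24 (S = -12 + 3*((1*2)*6) = -12 + 3*(2*6) = -12 + 3*12 = -12 + 36 = 24)
C(F) = 24 + F (C(F) = F + 24 = 24 + F)
35*(-5) + C(-4)*373 = 35*(-5) + (24 - 4)*373 = -175 + 20*373 = -175 + 7460 = 7285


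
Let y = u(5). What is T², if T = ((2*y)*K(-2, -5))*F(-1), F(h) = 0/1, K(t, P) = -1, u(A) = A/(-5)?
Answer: 0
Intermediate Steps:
u(A) = -A/5 (u(A) = A*(-⅕) = -A/5)
F(h) = 0 (F(h) = 0*1 = 0)
y = -1 (y = -⅕*5 = -1)
T = 0 (T = ((2*(-1))*(-1))*0 = -2*(-1)*0 = 2*0 = 0)
T² = 0² = 0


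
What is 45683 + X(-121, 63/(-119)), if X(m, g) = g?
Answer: 776602/17 ≈ 45683.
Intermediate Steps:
45683 + X(-121, 63/(-119)) = 45683 + 63/(-119) = 45683 + 63*(-1/119) = 45683 - 9/17 = 776602/17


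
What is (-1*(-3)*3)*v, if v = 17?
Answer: 153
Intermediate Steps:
(-1*(-3)*3)*v = (-1*(-3)*3)*17 = (3*3)*17 = 9*17 = 153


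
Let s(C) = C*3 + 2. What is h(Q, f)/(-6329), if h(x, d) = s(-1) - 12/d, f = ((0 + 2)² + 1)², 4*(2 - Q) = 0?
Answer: 37/158225 ≈ 0.00023384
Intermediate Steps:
Q = 2 (Q = 2 - ¼*0 = 2 + 0 = 2)
s(C) = 2 + 3*C (s(C) = 3*C + 2 = 2 + 3*C)
f = 25 (f = (2² + 1)² = (4 + 1)² = 5² = 25)
h(x, d) = -1 - 12/d (h(x, d) = (2 + 3*(-1)) - 12/d = (2 - 3) - 12/d = -1 - 12/d)
h(Q, f)/(-6329) = ((-12 - 1*25)/25)/(-6329) = ((-12 - 25)/25)*(-1/6329) = ((1/25)*(-37))*(-1/6329) = -37/25*(-1/6329) = 37/158225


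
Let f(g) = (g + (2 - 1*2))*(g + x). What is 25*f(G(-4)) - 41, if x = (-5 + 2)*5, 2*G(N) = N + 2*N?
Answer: 3109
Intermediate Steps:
G(N) = 3*N/2 (G(N) = (N + 2*N)/2 = (3*N)/2 = 3*N/2)
x = -15 (x = -3*5 = -15)
f(g) = g*(-15 + g) (f(g) = (g + (2 - 1*2))*(g - 15) = (g + (2 - 2))*(-15 + g) = (g + 0)*(-15 + g) = g*(-15 + g))
25*f(G(-4)) - 41 = 25*(((3/2)*(-4))*(-15 + (3/2)*(-4))) - 41 = 25*(-6*(-15 - 6)) - 41 = 25*(-6*(-21)) - 41 = 25*126 - 41 = 3150 - 41 = 3109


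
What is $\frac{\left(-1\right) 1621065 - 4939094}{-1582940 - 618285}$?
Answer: $\frac{6560159}{2201225} \approx 2.9802$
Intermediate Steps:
$\frac{\left(-1\right) 1621065 - 4939094}{-1582940 - 618285} = \frac{-1621065 - 4939094}{-2201225} = \left(-6560159\right) \left(- \frac{1}{2201225}\right) = \frac{6560159}{2201225}$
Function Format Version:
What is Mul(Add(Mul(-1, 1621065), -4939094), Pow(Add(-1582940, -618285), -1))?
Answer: Rational(6560159, 2201225) ≈ 2.9802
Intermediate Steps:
Mul(Add(Mul(-1, 1621065), -4939094), Pow(Add(-1582940, -618285), -1)) = Mul(Add(-1621065, -4939094), Pow(-2201225, -1)) = Mul(-6560159, Rational(-1, 2201225)) = Rational(6560159, 2201225)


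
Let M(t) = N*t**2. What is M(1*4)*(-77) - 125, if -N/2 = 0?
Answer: -125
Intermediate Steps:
N = 0 (N = -2*0 = 0)
M(t) = 0 (M(t) = 0*t**2 = 0)
M(1*4)*(-77) - 125 = 0*(-77) - 125 = 0 - 125 = -125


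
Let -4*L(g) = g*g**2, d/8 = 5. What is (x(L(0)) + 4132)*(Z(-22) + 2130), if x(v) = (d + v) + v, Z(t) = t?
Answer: 8794576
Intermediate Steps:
d = 40 (d = 8*5 = 40)
L(g) = -g**3/4 (L(g) = -g*g**2/4 = -g**3/4)
x(v) = 40 + 2*v (x(v) = (40 + v) + v = 40 + 2*v)
(x(L(0)) + 4132)*(Z(-22) + 2130) = ((40 + 2*(-1/4*0**3)) + 4132)*(-22 + 2130) = ((40 + 2*(-1/4*0)) + 4132)*2108 = ((40 + 2*0) + 4132)*2108 = ((40 + 0) + 4132)*2108 = (40 + 4132)*2108 = 4172*2108 = 8794576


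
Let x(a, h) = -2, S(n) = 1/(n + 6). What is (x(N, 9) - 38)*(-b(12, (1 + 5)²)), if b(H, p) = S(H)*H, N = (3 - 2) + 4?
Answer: 80/3 ≈ 26.667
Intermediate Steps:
N = 5 (N = 1 + 4 = 5)
S(n) = 1/(6 + n)
b(H, p) = H/(6 + H)
(x(N, 9) - 38)*(-b(12, (1 + 5)²)) = (-2 - 38)*(-12/(6 + 12)) = -(-40)*12/18 = -(-40)*12*(1/18) = -(-40)*2/3 = -40*(-⅔) = 80/3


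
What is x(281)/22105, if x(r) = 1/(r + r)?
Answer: 1/12423010 ≈ 8.0496e-8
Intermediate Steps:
x(r) = 1/(2*r)
x(281)/22105 = ((1/2)/281)/22105 = ((1/2)*(1/281))*(1/22105) = (1/562)*(1/22105) = 1/12423010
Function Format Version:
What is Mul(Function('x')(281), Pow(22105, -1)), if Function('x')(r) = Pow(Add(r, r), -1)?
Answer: Rational(1, 12423010) ≈ 8.0496e-8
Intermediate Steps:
Function('x')(r) = Mul(Rational(1, 2), Pow(r, -1)) (Function('x')(r) = Pow(Mul(2, r), -1) = Mul(Rational(1, 2), Pow(r, -1)))
Mul(Function('x')(281), Pow(22105, -1)) = Mul(Mul(Rational(1, 2), Pow(281, -1)), Pow(22105, -1)) = Mul(Mul(Rational(1, 2), Rational(1, 281)), Rational(1, 22105)) = Mul(Rational(1, 562), Rational(1, 22105)) = Rational(1, 12423010)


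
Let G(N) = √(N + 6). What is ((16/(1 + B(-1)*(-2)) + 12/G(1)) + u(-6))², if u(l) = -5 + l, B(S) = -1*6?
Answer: 137239/1183 - 3048*√7/91 ≈ 27.391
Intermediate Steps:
B(S) = -6
G(N) = √(6 + N)
((16/(1 + B(-1)*(-2)) + 12/G(1)) + u(-6))² = ((16/(1 - 6*(-2)) + 12/(√(6 + 1))) + (-5 - 6))² = ((16/(1 + 12) + 12/(√7)) - 11)² = ((16/13 + 12*(√7/7)) - 11)² = ((16*(1/13) + 12*√7/7) - 11)² = ((16/13 + 12*√7/7) - 11)² = (-127/13 + 12*√7/7)²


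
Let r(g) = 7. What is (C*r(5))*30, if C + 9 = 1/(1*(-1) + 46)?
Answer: -5656/3 ≈ -1885.3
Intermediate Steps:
C = -404/45 (C = -9 + 1/(1*(-1) + 46) = -9 + 1/(-1 + 46) = -9 + 1/45 = -404/45 ≈ -8.9778)
(C*r(5))*30 = -404/45*7*30 = -2828/45*30 = -5656/3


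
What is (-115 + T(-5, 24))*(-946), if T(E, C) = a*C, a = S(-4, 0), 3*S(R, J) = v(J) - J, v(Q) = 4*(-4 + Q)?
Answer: 229878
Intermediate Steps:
v(Q) = -16 + 4*Q
S(R, J) = -16/3 + J (S(R, J) = ((-16 + 4*J) - J)/3 = (-16 + 3*J)/3 = -16/3 + J)
a = -16/3 (a = -16/3 + 0 = -16/3 ≈ -5.3333)
T(E, C) = -16*C/3
(-115 + T(-5, 24))*(-946) = (-115 - 16/3*24)*(-946) = (-115 - 128)*(-946) = -243*(-946) = 229878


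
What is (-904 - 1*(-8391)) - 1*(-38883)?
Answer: 46370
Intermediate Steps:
(-904 - 1*(-8391)) - 1*(-38883) = (-904 + 8391) + 38883 = 7487 + 38883 = 46370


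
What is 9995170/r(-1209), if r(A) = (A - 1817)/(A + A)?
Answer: 12084160530/1513 ≈ 7.9869e+6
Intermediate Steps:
r(A) = (-1817 + A)/(2*A) (r(A) = (-1817 + A)/((2*A)) = (-1817 + A)*(1/(2*A)) = (-1817 + A)/(2*A))
9995170/r(-1209) = 9995170/(((1/2)*(-1817 - 1209)/(-1209))) = 9995170/(((1/2)*(-1/1209)*(-3026))) = 9995170/(1513/1209) = 9995170*(1209/1513) = 12084160530/1513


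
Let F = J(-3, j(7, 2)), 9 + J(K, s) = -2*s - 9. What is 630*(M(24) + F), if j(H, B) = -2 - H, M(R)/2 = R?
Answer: 30240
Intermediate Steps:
M(R) = 2*R
J(K, s) = -18 - 2*s (J(K, s) = -9 + (-2*s - 9) = -9 + (-9 - 2*s) = -18 - 2*s)
F = 0 (F = -18 - 2*(-2 - 1*7) = -18 - 2*(-2 - 7) = -18 - 2*(-9) = -18 + 18 = 0)
630*(M(24) + F) = 630*(2*24 + 0) = 630*(48 + 0) = 630*48 = 30240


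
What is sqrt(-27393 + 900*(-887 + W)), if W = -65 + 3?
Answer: I*sqrt(881493) ≈ 938.88*I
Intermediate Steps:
W = -62
sqrt(-27393 + 900*(-887 + W)) = sqrt(-27393 + 900*(-887 - 62)) = sqrt(-27393 + 900*(-949)) = sqrt(-27393 - 854100) = sqrt(-881493) = I*sqrt(881493)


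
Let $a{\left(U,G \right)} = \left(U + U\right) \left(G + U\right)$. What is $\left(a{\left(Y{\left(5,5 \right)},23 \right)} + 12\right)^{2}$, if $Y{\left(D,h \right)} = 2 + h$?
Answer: $186624$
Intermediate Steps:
$a{\left(U,G \right)} = 2 U \left(G + U\right)$
$\left(a{\left(Y{\left(5,5 \right)},23 \right)} + 12\right)^{2} = \left(2 \left(2 + 5\right) \left(23 + \left(2 + 5\right)\right) + 12\right)^{2} = \left(2 \cdot 7 \left(23 + 7\right) + 12\right)^{2} = \left(2 \cdot 7 \cdot 30 + 12\right)^{2} = \left(420 + 12\right)^{2} = 432^{2} = 186624$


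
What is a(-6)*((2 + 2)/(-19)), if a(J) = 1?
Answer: -4/19 ≈ -0.21053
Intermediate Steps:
a(-6)*((2 + 2)/(-19)) = 1*((2 + 2)/(-19)) = 1*(4*(-1/19)) = 1*(-4/19) = -4/19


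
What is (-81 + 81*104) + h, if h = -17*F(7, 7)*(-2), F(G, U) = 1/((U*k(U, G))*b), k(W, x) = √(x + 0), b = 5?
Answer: 8343 + 34*√7/245 ≈ 8343.4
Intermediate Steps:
k(W, x) = √x
F(G, U) = 1/(5*√G*U) (F(G, U) = 1/((U*√G)*5) = 1/(5*U*√G) = 1/(5*√G*U))
h = 34*√7/245 (h = -17/(5*√7*7)*(-2) = -17*√7/7/(5*7)*(-2) = -17*√7/245*(-2) = 34*√7/245 ≈ 0.36717)
(-81 + 81*104) + h = (-81 + 81*104) + 34*√7/245 = (-81 + 8424) + 34*√7/245 = 8343 + 34*√7/245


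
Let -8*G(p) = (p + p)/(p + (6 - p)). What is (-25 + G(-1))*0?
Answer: 0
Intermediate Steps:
G(p) = -p/24 (G(p) = -(p + p)/(8*(p + (6 - p))) = -2*p/(8*6) = -p/24)
(-25 + G(-1))*0 = (-25 - 1/24*(-1))*0 = (-25 + 1/24)*0 = -599/24*0 = 0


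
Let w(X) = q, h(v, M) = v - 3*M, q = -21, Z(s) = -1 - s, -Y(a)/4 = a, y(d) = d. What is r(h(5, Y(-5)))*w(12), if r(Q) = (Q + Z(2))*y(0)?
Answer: 0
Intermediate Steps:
Y(a) = -4*a
w(X) = -21
r(Q) = 0 (r(Q) = (Q + (-1 - 1*2))*0 = (Q + (-1 - 2))*0 = (Q - 3)*0 = (-3 + Q)*0 = 0)
r(h(5, Y(-5)))*w(12) = 0*(-21) = 0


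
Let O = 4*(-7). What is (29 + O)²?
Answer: 1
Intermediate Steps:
O = -28
(29 + O)² = (29 - 28)² = 1² = 1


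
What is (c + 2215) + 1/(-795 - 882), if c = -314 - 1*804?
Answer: 1839668/1677 ≈ 1097.0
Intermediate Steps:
c = -1118 (c = -314 - 804 = -1118)
(c + 2215) + 1/(-795 - 882) = (-1118 + 2215) + 1/(-795 - 882) = 1097 + 1/(-1677) = 1097 - 1/1677 = 1839668/1677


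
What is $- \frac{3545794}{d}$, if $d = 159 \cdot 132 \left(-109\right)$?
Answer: $\frac{1772897}{1143846} \approx 1.5499$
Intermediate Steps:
$d = -2287692$ ($d = 20988 \left(-109\right) = -2287692$)
$- \frac{3545794}{d} = - \frac{3545794}{-2287692} = \left(-3545794\right) \left(- \frac{1}{2287692}\right) = \frac{1772897}{1143846}$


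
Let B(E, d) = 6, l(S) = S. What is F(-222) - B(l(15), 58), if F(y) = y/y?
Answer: -5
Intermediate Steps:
F(y) = 1
F(-222) - B(l(15), 58) = 1 - 1*6 = 1 - 6 = -5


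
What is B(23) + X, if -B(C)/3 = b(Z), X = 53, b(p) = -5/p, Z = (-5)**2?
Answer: 268/5 ≈ 53.600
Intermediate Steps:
Z = 25
B(C) = 3/5 (B(C) = -(-15)/25 = -3*(-1/5) = 3/5)
B(23) + X = 3/5 + 53 = 268/5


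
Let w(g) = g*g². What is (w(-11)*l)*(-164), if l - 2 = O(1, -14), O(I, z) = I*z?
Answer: -2619408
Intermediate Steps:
w(g) = g³
l = -12 (l = 2 + 1*(-14) = 2 - 14 = -12)
(w(-11)*l)*(-164) = ((-11)³*(-12))*(-164) = -1331*(-12)*(-164) = 15972*(-164) = -2619408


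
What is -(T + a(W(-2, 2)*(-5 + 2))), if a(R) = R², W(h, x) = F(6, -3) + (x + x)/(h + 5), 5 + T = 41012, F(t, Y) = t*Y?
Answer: -43507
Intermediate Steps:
F(t, Y) = Y*t
T = 41007 (T = -5 + 41012 = 41007)
W(h, x) = -18 + 2*x/(5 + h) (W(h, x) = -3*6 + (x + x)/(h + 5) = -18 + (2*x)/(5 + h) = -18 + 2*x/(5 + h))
-(T + a(W(-2, 2)*(-5 + 2))) = -(41007 + ((2*(-45 + 2 - 9*(-2))/(5 - 2))*(-5 + 2))²) = -(41007 + ((2*(-45 + 2 + 18)/3)*(-3))²) = -(41007 + ((2*(⅓)*(-25))*(-3))²) = -(41007 + (-50/3*(-3))²) = -(41007 + 50²) = -(41007 + 2500) = -1*43507 = -43507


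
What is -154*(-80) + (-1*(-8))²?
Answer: 12384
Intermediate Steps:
-154*(-80) + (-1*(-8))² = 12320 + 8² = 12320 + 64 = 12384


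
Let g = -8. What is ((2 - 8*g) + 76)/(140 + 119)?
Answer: 142/259 ≈ 0.54826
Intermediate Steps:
((2 - 8*g) + 76)/(140 + 119) = ((2 - 8*(-8)) + 76)/(140 + 119) = ((2 + 64) + 76)/259 = (66 + 76)*(1/259) = 142*(1/259) = 142/259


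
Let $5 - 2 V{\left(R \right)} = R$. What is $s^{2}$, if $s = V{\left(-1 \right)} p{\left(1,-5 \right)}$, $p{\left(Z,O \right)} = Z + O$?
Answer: $144$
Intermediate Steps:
$p{\left(Z,O \right)} = O + Z$
$V{\left(R \right)} = \frac{5}{2} - \frac{R}{2}$
$s = -12$ ($s = \left(\frac{5}{2} - - \frac{1}{2}\right) \left(-5 + 1\right) = \left(\frac{5}{2} + \frac{1}{2}\right) \left(-4\right) = 3 \left(-4\right) = -12$)
$s^{2} = \left(-12\right)^{2} = 144$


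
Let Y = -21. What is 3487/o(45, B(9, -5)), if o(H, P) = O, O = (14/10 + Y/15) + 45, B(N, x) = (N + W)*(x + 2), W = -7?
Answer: 3487/45 ≈ 77.489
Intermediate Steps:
B(N, x) = (-7 + N)*(2 + x) (B(N, x) = (N - 7)*(x + 2) = (-7 + N)*(2 + x))
O = 45 (O = (14/10 - 21/15) + 45 = (14*(⅒) - 21*1/15) + 45 = (7/5 - 7/5) + 45 = 0 + 45 = 45)
o(H, P) = 45
3487/o(45, B(9, -5)) = 3487/45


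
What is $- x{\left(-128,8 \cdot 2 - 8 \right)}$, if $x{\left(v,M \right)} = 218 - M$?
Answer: $-210$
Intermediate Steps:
$- x{\left(-128,8 \cdot 2 - 8 \right)} = - (218 - \left(8 \cdot 2 - 8\right)) = - (218 - \left(16 - 8\right)) = - (218 - 8) = \left(-1\right) 210 = -210$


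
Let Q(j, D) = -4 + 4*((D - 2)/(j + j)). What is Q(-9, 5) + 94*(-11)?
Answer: -3116/3 ≈ -1038.7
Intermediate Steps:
Q(j, D) = -4 + 2*(-2 + D)/j (Q(j, D) = -4 + 4*((-2 + D)/((2*j))) = -4 + 4*((-2 + D)*(1/(2*j))) = -4 + 4*((-2 + D)/(2*j)) = -4 + 2*(-2 + D)/j)
Q(-9, 5) + 94*(-11) = 2*(-2 + 5 - 2*(-9))/(-9) + 94*(-11) = 2*(-1/9)*(-2 + 5 + 18) - 1034 = 2*(-1/9)*21 - 1034 = -14/3 - 1034 = -3116/3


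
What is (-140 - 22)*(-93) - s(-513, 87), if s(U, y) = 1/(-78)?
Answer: 1175149/78 ≈ 15066.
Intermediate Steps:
s(U, y) = -1/78
(-140 - 22)*(-93) - s(-513, 87) = (-140 - 22)*(-93) - 1*(-1/78) = -162*(-93) + 1/78 = 15066 + 1/78 = 1175149/78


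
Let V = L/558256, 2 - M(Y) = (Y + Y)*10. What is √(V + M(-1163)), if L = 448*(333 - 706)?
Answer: √28318372914218/34891 ≈ 152.52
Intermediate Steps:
L = -167104 (L = 448*(-373) = -167104)
M(Y) = 2 - 20*Y (M(Y) = 2 - (Y + Y)*10 = 2 - 2*Y*10 = 2 - 20*Y)
V = -10444/34891 (V = -167104/558256 = -167104*1/558256 = -10444/34891 ≈ -0.29933)
√(V + M(-1163)) = √(-10444/34891 + (2 - 20*(-1163))) = √(-10444/34891 + (2 + 23260)) = √(-10444/34891 + 23262) = √(811623998/34891) = √28318372914218/34891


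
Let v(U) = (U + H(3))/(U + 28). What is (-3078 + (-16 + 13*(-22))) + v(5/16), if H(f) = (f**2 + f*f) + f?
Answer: -1530799/453 ≈ -3379.2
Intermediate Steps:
H(f) = f + 2*f**2 (H(f) = (f**2 + f**2) + f = 2*f**2 + f = f + 2*f**2)
v(U) = (21 + U)/(28 + U) (v(U) = (U + 3*(1 + 2*3))/(U + 28) = (U + 3*(1 + 6))/(28 + U) = (U + 3*7)/(28 + U) = (U + 21)/(28 + U) = (21 + U)/(28 + U))
(-3078 + (-16 + 13*(-22))) + v(5/16) = (-3078 + (-16 + 13*(-22))) + (21 + 5/16)/(28 + 5/16) = (-3078 + (-16 - 286)) + (21 + 5*(1/16))/(28 + 5*(1/16)) = (-3078 - 302) + (21 + 5/16)/(28 + 5/16) = -3380 + (341/16)/(453/16) = -3380 + (16/453)*(341/16) = -3380 + 341/453 = -1530799/453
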